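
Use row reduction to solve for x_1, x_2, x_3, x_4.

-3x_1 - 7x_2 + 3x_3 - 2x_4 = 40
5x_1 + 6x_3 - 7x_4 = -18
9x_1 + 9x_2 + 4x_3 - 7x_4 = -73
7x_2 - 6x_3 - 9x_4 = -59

(-2, -5, 1, 2)

Forward elimination on [A|b]:
R2 <- R2 - (-5/3)*R1:  [     0  -35/3     11  -31/3  146/3 ]
R3 <- R3 - (-3)*R1:  [   0  -12   13  -13   47 ]
R3 <- R3 - (36/35)*R2:  [       0        0    59/35   -83/35  -107/35 ]
R4 <- R4 - (-3/5)*R2:  [      0       0     3/5   -76/5  -149/5 ]
R4 <- R4 - (21/59)*R3:  [        0         0         0   -847/59  -1694/59 ]
Row echelon form:
[ -3     -7      3       -2  |        40 ]
[  0  -35/3     11    -31/3  |     146/3 ]
[  0      0  59/35   -83/35  |   -107/35 ]
[  0      0      0  -847/59  |  -1694/59 ]
Back-substitution:
x_4 = (-1694/59) / (-847/59) = 2
x_3 = (-107/35 - (-83/35)*(2)) / (59/35) = 1
x_2 = (146/3 - (11)*(1) - (-31/3)*(2)) / (-35/3) = -5
x_1 = (40 - (-7)*(-5) - (3)*(1) - (-2)*(2)) / -3 = -2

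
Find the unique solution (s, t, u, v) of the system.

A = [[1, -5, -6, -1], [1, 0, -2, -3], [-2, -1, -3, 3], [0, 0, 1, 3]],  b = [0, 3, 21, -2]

Forward elimination on [A|b]:
R2 <- R2 - (1)*R1:  [  0   5   4  -2   3 ]
R3 <- R3 - (-2)*R1:  [   0  -11  -15    1   21 ]
R3 <- R3 - (-11/5)*R2:  [     0      0  -31/5  -17/5  138/5 ]
R4 <- R4 - (-5/31)*R3:  [     0      0      0  76/31  76/31 ]
Row echelon form:
[ 1  -5     -6     -1  |      0 ]
[ 0   5      4     -2  |      3 ]
[ 0   0  -31/5  -17/5  |  138/5 ]
[ 0   0      0  76/31  |  76/31 ]
Back-substitution:
v = (76/31) / (76/31) = 1
u = (138/5 - (-17/5)*(1)) / (-31/5) = -5
t = (3 - (4)*(-5) - (-2)*(1)) / 5 = 5
s = (0 - (-5)*(5) - (-6)*(-5) - (-1)*(1)) / 1 = -4

(-4, 5, -5, 1)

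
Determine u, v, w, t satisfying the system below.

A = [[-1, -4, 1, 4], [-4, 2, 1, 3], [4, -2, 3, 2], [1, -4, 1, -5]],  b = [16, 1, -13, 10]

(-3, -4, -3, 0)

Forward elimination on [A|b]:
R2 <- R2 - (4)*R1:  [   0   18   -3  -13  -63 ]
R3 <- R3 - (-4)*R1:  [   0  -18    7   18   51 ]
R4 <- R4 - (-1)*R1:  [  0  -8   2  -1  26 ]
R3 <- R3 - (-1)*R2:  [   0    0    4    5  -12 ]
R4 <- R4 - (-4/9)*R2:  [     0      0    2/3  -61/9     -2 ]
R4 <- R4 - (1/6)*R3:  [       0        0        0  -137/18        0 ]
Row echelon form:
[ -1  -4   1        4  |   16 ]
[  0  18  -3      -13  |  -63 ]
[  0   0   4        5  |  -12 ]
[  0   0   0  -137/18  |    0 ]
Back-substitution:
t = (0) / (-137/18) = 0
w = (-12 - (5)*(0)) / 4 = -3
v = (-63 - (-3)*(-3) - (-13)*(0)) / 18 = -4
u = (16 - (-4)*(-4) - (1)*(-3) - (4)*(0)) / -1 = -3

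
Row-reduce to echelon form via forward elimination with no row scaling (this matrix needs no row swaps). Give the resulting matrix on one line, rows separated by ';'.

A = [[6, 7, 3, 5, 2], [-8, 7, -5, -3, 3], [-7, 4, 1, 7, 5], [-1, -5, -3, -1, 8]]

Forward elimination:
R2 <- R2 - (-4/3)*R1:  [    0  49/3    -1  11/3  17/3 ]
R3 <- R3 - (-7/6)*R1:  [    0  73/6   9/2  77/6  22/3 ]
R4 <- R4 - (-1/6)*R1:  [     0  -23/6   -5/2   -1/6   25/3 ]
R3 <- R3 - (73/98)*R2:  [      0       0  257/49  495/49  305/98 ]
R4 <- R4 - (-23/98)*R2:  [       0        0  -134/49    34/49   947/98 ]
R4 <- R4 - (-134/257)*R3:  [        0         0         0  1532/257  5801/514 ]
Row echelon form:
[ 6     7       3         5         2 ]
[ 0  49/3      -1      11/3      17/3 ]
[ 0     0  257/49    495/49    305/98 ]
[ 0     0       0  1532/257  5801/514 ]

REF = [6 7 3 5 2; 0 49/3 -1 11/3 17/3; 0 0 257/49 495/49 305/98; 0 0 0 1532/257 5801/514]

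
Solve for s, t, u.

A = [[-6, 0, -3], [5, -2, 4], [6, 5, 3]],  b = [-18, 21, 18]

Forward elimination on [A|b]:
R2 <- R2 - (-5/6)*R1:  [   0   -2  3/2    6 ]
R3 <- R3 - (-1)*R1:  [ 0  5  0  0 ]
R3 <- R3 - (-5/2)*R2:  [    0     0  15/4    15 ]
Row echelon form:
[ -6   0    -3  |  -18 ]
[  0  -2   3/2  |    6 ]
[  0   0  15/4  |   15 ]
Back-substitution:
u = (15) / (15/4) = 4
t = (6 - (3/2)*(4)) / -2 = 0
s = (-18 - (-3)*(4)) / -6 = 1

(1, 0, 4)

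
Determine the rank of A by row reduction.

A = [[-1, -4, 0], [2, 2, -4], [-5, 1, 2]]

rank(A) = 3

Row reduction:
R2 <- R2 - (-2)*R1:  [  0  -6  -4 ]
R3 <- R3 - (5)*R1:  [  0  21   2 ]
R3 <- R3 - (-7/2)*R2:  [   0    0  -12 ]
Row echelon form:
[ -1  -4    0 ]
[  0  -6   -4 ]
[  0   0  -12 ]
Nonzero rows / pivot columns: 3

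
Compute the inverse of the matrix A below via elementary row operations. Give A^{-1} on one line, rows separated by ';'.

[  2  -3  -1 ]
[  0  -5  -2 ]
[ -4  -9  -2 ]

inverse = [2/5 -3/20 -1/20; -2/5 2/5 -1/5; 1 -3/2 1/2]

Gauss-Jordan on [A | I]:
R1 <- (1/2)*R1:  [    1  -3/2  -1/2  |   1/2     0     0 ]
R3 <- R3 - (-4)*R1:  [   0  -15   -4  |    2    0    1 ]
R2 <- (1/-5)*R2:  [    0     1   2/5  |     0  -1/5     0 ]
R1 <- R1 - (-3/2)*R2:  [     1      0   1/10  |    1/2  -3/10      0 ]
R3 <- R3 - (-15)*R2:  [  0   0   2  |   2  -3   1 ]
R3 <- (1/2)*R3:  [    0     0     1  |     1  -3/2   1/2 ]
R1 <- R1 - (1/10)*R3:  [     1      0      0  |    2/5  -3/20  -1/20 ]
R2 <- R2 - (2/5)*R3:  [    0     1     0  |  -2/5   2/5  -1/5 ]
Right block of [I | A^{-1}] is the inverse:
[  2/5  -3/20  -1/20 ]
[ -2/5    2/5   -1/5 ]
[    1   -3/2    1/2 ]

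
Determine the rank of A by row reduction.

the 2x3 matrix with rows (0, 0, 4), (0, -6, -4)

Row reduction:
R1 <-> R2   (pivot in column 2 was zero)
[ 0  -6  -4 ]
[ 0   0   4 ]
Row echelon form:
[ 0  -6  -4 ]
[ 0   0   4 ]
Nonzero rows / pivot columns: 2

rank(A) = 2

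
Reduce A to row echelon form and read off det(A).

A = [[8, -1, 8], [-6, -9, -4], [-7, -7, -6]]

Forward elimination:
R2 <- R2 - (-3/4)*R1:  [     0  -39/4      2 ]
R3 <- R3 - (-7/8)*R1:  [     0  -63/8      1 ]
R3 <- R3 - (21/26)*R2:  [     0      0  -8/13 ]
Upper-triangular form:
[ 8     -1      8 ]
[ 0  -39/4      2 ]
[ 0      0  -8/13 ]
det(A) = (-1)^0 * (8) * (-39/4) * (-8/13) = 48  (0 row swaps -> sign +1)

det(A) = 48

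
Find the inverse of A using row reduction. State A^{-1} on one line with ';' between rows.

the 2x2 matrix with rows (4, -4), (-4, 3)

inverse = [-3/4 -1; -1 -1]

Gauss-Jordan on [A | I]:
R1 <- (1/4)*R1:  [   1   -1  |  1/4    0 ]
R2 <- R2 - (-4)*R1:  [  0  -1  |   1   1 ]
R2 <- (1/-1)*R2:  [  0   1  |  -1  -1 ]
R1 <- R1 - (-1)*R2:  [    1     0  |  -3/4    -1 ]
Right block of [I | A^{-1}] is the inverse:
[ -3/4  -1 ]
[   -1  -1 ]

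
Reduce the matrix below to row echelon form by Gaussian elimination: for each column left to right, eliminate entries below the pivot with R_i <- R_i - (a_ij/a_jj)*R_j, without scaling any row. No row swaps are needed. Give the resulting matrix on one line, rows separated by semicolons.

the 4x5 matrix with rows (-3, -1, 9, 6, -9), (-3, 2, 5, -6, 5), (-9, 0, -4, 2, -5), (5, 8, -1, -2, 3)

REF = [-3 -1 9 6 -9; 0 3 -4 -12 14; 0 0 -27 -4 8; 0 0 0 7292/243 -8482/243]

Forward elimination:
R2 <- R2 - (1)*R1:  [   0    3   -4  -12   14 ]
R3 <- R3 - (3)*R1:  [   0    3  -31  -16   22 ]
R4 <- R4 - (-5/3)*R1:  [    0  19/3    14     8   -12 ]
R3 <- R3 - (1)*R2:  [   0    0  -27   -4    8 ]
R4 <- R4 - (19/9)*R2:  [      0       0   202/9   100/3  -374/9 ]
R4 <- R4 - (-202/243)*R3:  [         0          0          0   7292/243  -8482/243 ]
Row echelon form:
[ -3  -1    9         6         -9 ]
[  0   3   -4       -12         14 ]
[  0   0  -27        -4          8 ]
[  0   0    0  7292/243  -8482/243 ]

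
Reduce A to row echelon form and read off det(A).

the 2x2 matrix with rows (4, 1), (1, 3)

Forward elimination:
R2 <- R2 - (1/4)*R1:  [    0  11/4 ]
Upper-triangular form:
[ 4     1 ]
[ 0  11/4 ]
det(A) = (-1)^0 * (4) * (11/4) = 11  (0 row swaps -> sign +1)

det(A) = 11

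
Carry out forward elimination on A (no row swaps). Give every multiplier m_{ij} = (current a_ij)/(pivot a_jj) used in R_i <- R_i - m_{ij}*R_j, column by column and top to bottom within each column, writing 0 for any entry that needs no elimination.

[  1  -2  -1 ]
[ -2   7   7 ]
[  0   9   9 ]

multipliers: -2, 0, 3

Forward elimination:
R2 <- R2 - (-2)*R1:  [ 0  3  5 ]
R3: entry in column 1 is already 0 -> m_{31} = 0 (no row operation needed)
R3 <- R3 - (3)*R2:  [  0   0  -6 ]
Multipliers (in order of application): m_{21} = -2, m_{31} = 0, m_{32} = 3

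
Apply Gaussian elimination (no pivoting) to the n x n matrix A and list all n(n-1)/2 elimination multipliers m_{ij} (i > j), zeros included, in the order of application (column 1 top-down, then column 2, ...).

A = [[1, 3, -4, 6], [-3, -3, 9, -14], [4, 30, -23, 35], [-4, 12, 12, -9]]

Forward elimination:
R2 <- R2 - (-3)*R1:  [  0   6  -3   4 ]
R3 <- R3 - (4)*R1:  [  0  18  -7  11 ]
R4 <- R4 - (-4)*R1:  [  0  24  -4  15 ]
R3 <- R3 - (3)*R2:  [  0   0   2  -1 ]
R4 <- R4 - (4)*R2:  [  0   0   8  -1 ]
R4 <- R4 - (4)*R3:  [ 0  0  0  3 ]
Multipliers (in order of application): m_{21} = -3, m_{31} = 4, m_{41} = -4, m_{32} = 3, m_{42} = 4, m_{43} = 4

multipliers: -3, 4, -4, 3, 4, 4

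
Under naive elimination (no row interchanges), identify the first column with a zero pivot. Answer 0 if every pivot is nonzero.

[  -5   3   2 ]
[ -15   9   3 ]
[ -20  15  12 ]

Naive forward elimination:
R2 <- R2 - (3)*R1:  [  0   0  -3 ]
R3 <- R3 - (4)*R1:  [ 0  3  4 ]
Matrix at this point:
[ -5  3   2 ]
[  0  0  -3 ]
[  0  3   4 ]
Pivot entry (2,2) is zero but row 3 has 3 in column 2 -> naive elimination stops; a row interchange (e.g. R2 <-> R3) would be required here.

first zero-pivot column = 2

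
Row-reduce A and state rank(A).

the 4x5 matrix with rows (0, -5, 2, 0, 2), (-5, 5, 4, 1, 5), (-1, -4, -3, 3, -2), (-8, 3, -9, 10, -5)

Row reduction:
R1 <-> R2   (pivot in column 1 was zero)
[ -5   5   4   1   5 ]
[  0  -5   2   0   2 ]
[ -1  -4  -3   3  -2 ]
[ -8   3  -9  10  -5 ]
R3 <- R3 - (1/5)*R1:  [     0     -5  -19/5   14/5     -3 ]
R4 <- R4 - (8/5)*R1:  [     0     -5  -77/5   42/5    -13 ]
R3 <- R3 - (1)*R2:  [     0      0  -29/5   14/5     -5 ]
R4 <- R4 - (1)*R2:  [     0      0  -87/5   42/5    -15 ]
R4 <- R4 - (3)*R3:  [ 0  0  0  0  0 ]
Row echelon form:
[ -5   5      4     1   5 ]
[  0  -5      2     0   2 ]
[  0   0  -29/5  14/5  -5 ]
[  0   0      0     0   0 ]
Nonzero rows / pivot columns: 3

rank(A) = 3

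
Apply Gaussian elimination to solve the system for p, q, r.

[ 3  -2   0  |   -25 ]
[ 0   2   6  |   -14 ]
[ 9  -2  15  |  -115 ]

(-5, 5, -4)

Forward elimination on [A|b]:
R3 <- R3 - (3)*R1:  [   0    4   15  -40 ]
R3 <- R3 - (2)*R2:  [   0    0    3  -12 ]
Row echelon form:
[ 3  -2  0  |  -25 ]
[ 0   2  6  |  -14 ]
[ 0   0  3  |  -12 ]
Back-substitution:
r = (-12) / 3 = -4
q = (-14 - (6)*(-4)) / 2 = 5
p = (-25 - (-2)*(5)) / 3 = -5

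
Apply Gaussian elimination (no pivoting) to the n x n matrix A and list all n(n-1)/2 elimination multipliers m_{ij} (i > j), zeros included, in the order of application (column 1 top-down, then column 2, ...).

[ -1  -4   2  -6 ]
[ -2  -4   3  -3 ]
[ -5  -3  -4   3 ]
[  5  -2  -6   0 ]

multipliers: 2, 5, -5, 17/4, -11/2, 2/13

Forward elimination:
R2 <- R2 - (2)*R1:  [  0   4  -1   9 ]
R3 <- R3 - (5)*R1:  [   0   17  -14   33 ]
R4 <- R4 - (-5)*R1:  [   0  -22    4  -30 ]
R3 <- R3 - (17/4)*R2:  [     0      0  -39/4  -21/4 ]
R4 <- R4 - (-11/2)*R2:  [    0     0  -3/2  39/2 ]
R4 <- R4 - (2/13)*R3:  [      0       0       0  264/13 ]
Multipliers (in order of application): m_{21} = 2, m_{31} = 5, m_{41} = -5, m_{32} = 17/4, m_{42} = -11/2, m_{43} = 2/13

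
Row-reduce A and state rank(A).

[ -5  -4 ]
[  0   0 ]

Row reduction:
Row echelon form:
[ -5  -4 ]
[  0   0 ]
Nonzero rows / pivot columns: 1

rank(A) = 1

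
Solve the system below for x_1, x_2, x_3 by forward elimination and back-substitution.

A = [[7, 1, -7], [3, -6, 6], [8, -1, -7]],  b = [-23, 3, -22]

(-3, -2, 0)

Forward elimination on [A|b]:
R2 <- R2 - (3/7)*R1:  [     0  -45/7      9   90/7 ]
R3 <- R3 - (8/7)*R1:  [     0  -15/7      1   30/7 ]
R3 <- R3 - (1/3)*R2:  [  0   0  -2   0 ]
Row echelon form:
[ 7      1  -7  |   -23 ]
[ 0  -45/7   9  |  90/7 ]
[ 0      0  -2  |     0 ]
Back-substitution:
x_3 = (0) / -2 = 0
x_2 = (90/7 - (9)*(0)) / (-45/7) = -2
x_1 = (-23 - (1)*(-2) - (-7)*(0)) / 7 = -3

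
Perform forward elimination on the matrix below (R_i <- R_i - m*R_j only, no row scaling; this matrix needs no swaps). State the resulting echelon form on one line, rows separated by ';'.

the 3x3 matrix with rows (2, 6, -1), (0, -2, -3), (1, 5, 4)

REF = [2 6 -1; 0 -2 -3; 0 0 3/2]

Forward elimination:
R3 <- R3 - (1/2)*R1:  [   0    2  9/2 ]
R3 <- R3 - (-1)*R2:  [   0    0  3/2 ]
Row echelon form:
[ 2   6   -1 ]
[ 0  -2   -3 ]
[ 0   0  3/2 ]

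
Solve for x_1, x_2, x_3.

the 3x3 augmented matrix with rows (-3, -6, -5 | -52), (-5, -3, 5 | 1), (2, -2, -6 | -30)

(3, 3, 5)

Forward elimination on [A|b]:
R2 <- R2 - (5/3)*R1:  [     0      7   40/3  263/3 ]
R3 <- R3 - (-2/3)*R1:  [      0      -6   -28/3  -194/3 ]
R3 <- R3 - (-6/7)*R2:  [      0       0   44/21  220/21 ]
Row echelon form:
[ -3  -6     -5  |     -52 ]
[  0   7   40/3  |   263/3 ]
[  0   0  44/21  |  220/21 ]
Back-substitution:
x_3 = (220/21) / (44/21) = 5
x_2 = (263/3 - (40/3)*(5)) / 7 = 3
x_1 = (-52 - (-6)*(3) - (-5)*(5)) / -3 = 3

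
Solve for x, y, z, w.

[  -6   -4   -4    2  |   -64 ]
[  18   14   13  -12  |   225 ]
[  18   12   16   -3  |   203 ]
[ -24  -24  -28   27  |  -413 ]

Forward elimination on [A|b]:
R2 <- R2 - (-3)*R1:  [  0   2   1  -6  33 ]
R3 <- R3 - (-3)*R1:  [  0   0   4   3  11 ]
R4 <- R4 - (4)*R1:  [    0    -8   -12    19  -157 ]
R4 <- R4 - (-4)*R2:  [   0    0   -8   -5  -25 ]
R4 <- R4 - (-2)*R3:  [  0   0   0   1  -3 ]
Row echelon form:
[ -6  -4  -4   2  |  -64 ]
[  0   2   1  -6  |   33 ]
[  0   0   4   3  |   11 ]
[  0   0   0   1  |   -3 ]
Back-substitution:
w = (-3) / 1 = -3
z = (11 - (3)*(-3)) / 4 = 5
y = (33 - (1)*(5) - (-6)*(-3)) / 2 = 5
x = (-64 - (-4)*(5) - (-4)*(5) - (2)*(-3)) / -6 = 3

(3, 5, 5, -3)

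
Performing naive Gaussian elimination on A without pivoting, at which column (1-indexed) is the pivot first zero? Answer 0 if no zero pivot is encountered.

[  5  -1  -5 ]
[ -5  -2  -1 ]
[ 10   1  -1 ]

first zero-pivot column = 0

Naive forward elimination:
R2 <- R2 - (-1)*R1:  [  0  -3  -6 ]
R3 <- R3 - (2)*R1:  [ 0  3  9 ]
R3 <- R3 - (-1)*R2:  [ 0  0  3 ]
All pivots nonzero; naive elimination completes without hitting a zero pivot.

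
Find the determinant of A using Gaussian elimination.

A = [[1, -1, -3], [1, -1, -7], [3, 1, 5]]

Forward elimination:
R2 <- R2 - (1)*R1:  [  0   0  -4 ]
R3 <- R3 - (3)*R1:  [  0   4  14 ]
R2 <-> R3   (pivot in column 2 was zero)
[ 1  -1  -3 ]
[ 0   4  14 ]
[ 0   0  -4 ]
Upper-triangular form:
[ 1  -1  -3 ]
[ 0   4  14 ]
[ 0   0  -4 ]
det(A) = (-1)^1 * (1) * (4) * (-4) = 16  (1 row swap -> sign -1)

det(A) = 16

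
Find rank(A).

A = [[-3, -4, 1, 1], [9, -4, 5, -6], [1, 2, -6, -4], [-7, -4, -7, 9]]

rank(A) = 4

Row reduction:
R2 <- R2 - (-3)*R1:  [   0  -16    8   -3 ]
R3 <- R3 - (-1/3)*R1:  [     0    2/3  -17/3  -11/3 ]
R4 <- R4 - (7/3)*R1:  [     0   16/3  -28/3   20/3 ]
R3 <- R3 - (-1/24)*R2:  [      0       0   -16/3  -91/24 ]
R4 <- R4 - (-1/3)*R2:  [     0      0  -20/3   17/3 ]
R4 <- R4 - (5/4)*R3:  [      0       0       0  333/32 ]
Row echelon form:
[ -3   -4      1       1 ]
[  0  -16      8      -3 ]
[  0    0  -16/3  -91/24 ]
[  0    0      0  333/32 ]
Nonzero rows / pivot columns: 4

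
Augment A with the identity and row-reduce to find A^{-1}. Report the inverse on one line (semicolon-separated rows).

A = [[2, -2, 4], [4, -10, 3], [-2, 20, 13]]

Gauss-Jordan on [A | I]:
R1 <- (1/2)*R1:  [   1   -1    2  |  1/2    0    0 ]
R2 <- R2 - (4)*R1:  [  0  -6  -5  |  -2   1   0 ]
R3 <- R3 - (-2)*R1:  [  0  18  17  |   1   0   1 ]
R2 <- (1/-6)*R2:  [    0     1   5/6  |   1/3  -1/6     0 ]
R1 <- R1 - (-1)*R2:  [    1     0  17/6  |   5/6  -1/6     0 ]
R3 <- R3 - (18)*R2:  [  0   0   2  |  -5   3   1 ]
R3 <- (1/2)*R3:  [    0     0     1  |  -5/2   3/2   1/2 ]
R1 <- R1 - (17/6)*R3:  [      1       0       0  |   95/12  -53/12  -17/12 ]
R2 <- R2 - (5/6)*R3:  [      0       1       0  |   29/12  -17/12   -5/12 ]
Right block of [I | A^{-1}] is the inverse:
[ 95/12  -53/12  -17/12 ]
[ 29/12  -17/12   -5/12 ]
[  -5/2     3/2     1/2 ]

inverse = [95/12 -53/12 -17/12; 29/12 -17/12 -5/12; -5/2 3/2 1/2]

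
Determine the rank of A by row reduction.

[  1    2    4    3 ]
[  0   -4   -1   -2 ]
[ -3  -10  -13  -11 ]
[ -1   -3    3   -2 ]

rank(A) = 3

Row reduction:
R3 <- R3 - (-3)*R1:  [  0  -4  -1  -2 ]
R4 <- R4 - (-1)*R1:  [  0  -1   7   1 ]
R3 <- R3 - (1)*R2:  [ 0  0  0  0 ]
R4 <- R4 - (1/4)*R2:  [    0     0  29/4   3/2 ]
R3 <-> R4   (pivot in column 3 was zero)
[ 1   2     4    3 ]
[ 0  -4    -1   -2 ]
[ 0   0  29/4  3/2 ]
[ 0   0     0    0 ]
Row echelon form:
[ 1   2     4    3 ]
[ 0  -4    -1   -2 ]
[ 0   0  29/4  3/2 ]
[ 0   0     0    0 ]
Nonzero rows / pivot columns: 3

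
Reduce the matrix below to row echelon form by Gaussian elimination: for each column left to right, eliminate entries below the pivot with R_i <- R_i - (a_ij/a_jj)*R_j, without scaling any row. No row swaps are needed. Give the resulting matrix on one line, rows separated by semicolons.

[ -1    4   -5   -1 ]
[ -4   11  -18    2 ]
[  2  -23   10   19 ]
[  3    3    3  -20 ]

REF = [-1 4 -5 -1; 0 -5 2 6; 0 0 -6 -1; 0 0 0 -4]

Forward elimination:
R2 <- R2 - (4)*R1:  [  0  -5   2   6 ]
R3 <- R3 - (-2)*R1:  [   0  -15    0   17 ]
R4 <- R4 - (-3)*R1:  [   0   15  -12  -23 ]
R3 <- R3 - (3)*R2:  [  0   0  -6  -1 ]
R4 <- R4 - (-3)*R2:  [  0   0  -6  -5 ]
R4 <- R4 - (1)*R3:  [  0   0   0  -4 ]
Row echelon form:
[ -1   4  -5  -1 ]
[  0  -5   2   6 ]
[  0   0  -6  -1 ]
[  0   0   0  -4 ]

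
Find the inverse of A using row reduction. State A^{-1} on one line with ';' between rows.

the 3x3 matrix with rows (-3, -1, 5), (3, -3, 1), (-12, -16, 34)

inverse = [43/24 23/24 -7/24; 19/8 7/8 -3/8; 7/4 3/4 -1/4]

Gauss-Jordan on [A | I]:
R1 <- (1/-3)*R1:  [    1   1/3  -5/3  |  -1/3     0     0 ]
R2 <- R2 - (3)*R1:  [  0  -4   6  |   1   1   0 ]
R3 <- R3 - (-12)*R1:  [   0  -12   14  |   -4    0    1 ]
R2 <- (1/-4)*R2:  [    0     1  -3/2  |  -1/4  -1/4     0 ]
R1 <- R1 - (1/3)*R2:  [    1     0  -7/6  |  -1/4  1/12     0 ]
R3 <- R3 - (-12)*R2:  [  0   0  -4  |  -7  -3   1 ]
R3 <- (1/-4)*R3:  [    0     0     1  |   7/4   3/4  -1/4 ]
R1 <- R1 - (-7/6)*R3:  [     1      0      0  |  43/24  23/24  -7/24 ]
R2 <- R2 - (-3/2)*R3:  [    0     1     0  |  19/8   7/8  -3/8 ]
Right block of [I | A^{-1}] is the inverse:
[ 43/24  23/24  -7/24 ]
[  19/8    7/8   -3/8 ]
[   7/4    3/4   -1/4 ]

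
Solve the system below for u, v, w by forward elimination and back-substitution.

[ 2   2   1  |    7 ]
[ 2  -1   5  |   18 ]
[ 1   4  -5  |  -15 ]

(-2, 3, 5)

Forward elimination on [A|b]:
R2 <- R2 - (1)*R1:  [  0  -3   4  11 ]
R3 <- R3 - (1/2)*R1:  [     0      3  -11/2  -37/2 ]
R3 <- R3 - (-1)*R2:  [     0      0   -3/2  -15/2 ]
Row echelon form:
[ 2   2     1  |      7 ]
[ 0  -3     4  |     11 ]
[ 0   0  -3/2  |  -15/2 ]
Back-substitution:
w = (-15/2) / (-3/2) = 5
v = (11 - (4)*(5)) / -3 = 3
u = (7 - (2)*(3) - (1)*(5)) / 2 = -2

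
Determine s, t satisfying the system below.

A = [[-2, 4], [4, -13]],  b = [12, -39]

Forward elimination on [A|b]:
R2 <- R2 - (-2)*R1:  [   0   -5  -15 ]
Row echelon form:
[ -2   4  |   12 ]
[  0  -5  |  -15 ]
Back-substitution:
t = (-15) / -5 = 3
s = (12 - (4)*(3)) / -2 = 0

(0, 3)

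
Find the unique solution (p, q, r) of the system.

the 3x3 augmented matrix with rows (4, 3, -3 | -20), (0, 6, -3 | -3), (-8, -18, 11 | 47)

(-5, -1, -1)

Forward elimination on [A|b]:
R3 <- R3 - (-2)*R1:  [   0  -12    5    7 ]
R3 <- R3 - (-2)*R2:  [  0   0  -1   1 ]
Row echelon form:
[ 4  3  -3  |  -20 ]
[ 0  6  -3  |   -3 ]
[ 0  0  -1  |    1 ]
Back-substitution:
r = (1) / -1 = -1
q = (-3 - (-3)*(-1)) / 6 = -1
p = (-20 - (3)*(-1) - (-3)*(-1)) / 4 = -5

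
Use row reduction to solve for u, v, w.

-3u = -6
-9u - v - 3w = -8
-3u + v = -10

(2, -4, -2)

Forward elimination on [A|b]:
R2 <- R2 - (3)*R1:  [  0  -1  -3  10 ]
R3 <- R3 - (1)*R1:  [  0   1   0  -4 ]
R3 <- R3 - (-1)*R2:  [  0   0  -3   6 ]
Row echelon form:
[ -3   0   0  |  -6 ]
[  0  -1  -3  |  10 ]
[  0   0  -3  |   6 ]
Back-substitution:
w = (6) / -3 = -2
v = (10 - (-3)*(-2)) / -1 = -4
u = (-6) / -3 = 2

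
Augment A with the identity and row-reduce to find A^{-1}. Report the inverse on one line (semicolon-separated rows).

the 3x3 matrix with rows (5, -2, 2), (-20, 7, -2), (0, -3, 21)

inverse = [-47/5 -12/5 2/3; -28 -7 2; -4 -1 1/3]

Gauss-Jordan on [A | I]:
R1 <- (1/5)*R1:  [    1  -2/5   2/5  |   1/5     0     0 ]
R2 <- R2 - (-20)*R1:  [  0  -1   6  |   4   1   0 ]
R2 <- (1/-1)*R2:  [  0   1  -6  |  -4  -1   0 ]
R1 <- R1 - (-2/5)*R2:  [    1     0    -2  |  -7/5  -2/5     0 ]
R3 <- R3 - (-3)*R2:  [   0    0    3  |  -12   -3    1 ]
R3 <- (1/3)*R3:  [   0    0    1  |   -4   -1  1/3 ]
R1 <- R1 - (-2)*R3:  [     1      0      0  |  -47/5  -12/5    2/3 ]
R2 <- R2 - (-6)*R3:  [   0    1    0  |  -28   -7    2 ]
Right block of [I | A^{-1}] is the inverse:
[ -47/5  -12/5  2/3 ]
[   -28     -7    2 ]
[    -4     -1  1/3 ]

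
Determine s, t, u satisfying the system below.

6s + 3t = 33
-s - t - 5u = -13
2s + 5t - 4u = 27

Forward elimination on [A|b]:
R2 <- R2 - (-1/6)*R1:  [     0   -1/2     -5  -15/2 ]
R3 <- R3 - (1/3)*R1:  [  0   4  -4  16 ]
R3 <- R3 - (-8)*R2:  [   0    0  -44  -44 ]
Row echelon form:
[ 6     3    0  |     33 ]
[ 0  -1/2   -5  |  -15/2 ]
[ 0     0  -44  |    -44 ]
Back-substitution:
u = (-44) / -44 = 1
t = (-15/2 - (-5)*(1)) / (-1/2) = 5
s = (33 - (3)*(5)) / 6 = 3

(3, 5, 1)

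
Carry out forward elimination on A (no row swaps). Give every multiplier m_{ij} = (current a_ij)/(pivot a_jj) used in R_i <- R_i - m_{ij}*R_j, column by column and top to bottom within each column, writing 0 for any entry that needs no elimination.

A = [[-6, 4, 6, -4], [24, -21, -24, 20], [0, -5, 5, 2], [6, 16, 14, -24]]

multipliers: -4, 0, -1, 1, -4, 4

Forward elimination:
R2 <- R2 - (-4)*R1:  [  0  -5   0   4 ]
R3: entry in column 1 is already 0 -> m_{31} = 0 (no row operation needed)
R4 <- R4 - (-1)*R1:  [   0   20   20  -28 ]
R3 <- R3 - (1)*R2:  [  0   0   5  -2 ]
R4 <- R4 - (-4)*R2:  [   0    0   20  -12 ]
R4 <- R4 - (4)*R3:  [  0   0   0  -4 ]
Multipliers (in order of application): m_{21} = -4, m_{31} = 0, m_{41} = -1, m_{32} = 1, m_{42} = -4, m_{43} = 4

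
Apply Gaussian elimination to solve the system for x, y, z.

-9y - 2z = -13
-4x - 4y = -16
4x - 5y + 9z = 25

(3, 1, 2)

Forward elimination on [A|b]:
R1 <-> R2   (pivot in column 1 was zero)
[ -4  -4   0  -16 ]
[  0  -9  -2  -13 ]
[  4  -5   9   25 ]
R3 <- R3 - (-1)*R1:  [  0  -9   9   9 ]
R3 <- R3 - (1)*R2:  [  0   0  11  22 ]
Row echelon form:
[ -4  -4   0  |  -16 ]
[  0  -9  -2  |  -13 ]
[  0   0  11  |   22 ]
Back-substitution:
z = (22) / 11 = 2
y = (-13 - (-2)*(2)) / -9 = 1
x = (-16 - (-4)*(1)) / -4 = 3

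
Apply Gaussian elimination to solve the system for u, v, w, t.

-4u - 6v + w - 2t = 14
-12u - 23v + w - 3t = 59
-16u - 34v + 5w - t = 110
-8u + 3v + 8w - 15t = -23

Forward elimination on [A|b]:
R2 <- R2 - (3)*R1:  [  0  -5  -2   3  17 ]
R3 <- R3 - (4)*R1:  [   0  -10    1    7   54 ]
R4 <- R4 - (2)*R1:  [   0   15    6  -11  -51 ]
R3 <- R3 - (2)*R2:  [  0   0   5   1  20 ]
R4 <- R4 - (-3)*R2:  [  0   0   0  -2   0 ]
Row echelon form:
[ -4  -6   1  -2  |  14 ]
[  0  -5  -2   3  |  17 ]
[  0   0   5   1  |  20 ]
[  0   0   0  -2  |   0 ]
Back-substitution:
t = (0) / -2 = 0
w = (20 - (1)*(0)) / 5 = 4
v = (17 - (-2)*(4) - (3)*(0)) / -5 = -5
u = (14 - (-6)*(-5) - (1)*(4) - (-2)*(0)) / -4 = 5

(5, -5, 4, 0)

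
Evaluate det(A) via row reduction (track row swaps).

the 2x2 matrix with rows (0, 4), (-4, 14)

Forward elimination:
R1 <-> R2   (pivot in column 1 was zero)
[ -4  14 ]
[  0   4 ]
Upper-triangular form:
[ -4  14 ]
[  0   4 ]
det(A) = (-1)^1 * (-4) * (4) = 16  (1 row swap -> sign -1)

det(A) = 16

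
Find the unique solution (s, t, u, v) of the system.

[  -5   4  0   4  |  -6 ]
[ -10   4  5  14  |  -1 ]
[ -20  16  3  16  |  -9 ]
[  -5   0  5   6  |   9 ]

(2, 2, 5, -1)

Forward elimination on [A|b]:
R2 <- R2 - (2)*R1:  [  0  -4   5   6  11 ]
R3 <- R3 - (4)*R1:  [  0   0   3   0  15 ]
R4 <- R4 - (1)*R1:  [  0  -4   5   2  15 ]
R4 <- R4 - (1)*R2:  [  0   0   0  -4   4 ]
Row echelon form:
[ -5   4  0   4  |  -6 ]
[  0  -4  5   6  |  11 ]
[  0   0  3   0  |  15 ]
[  0   0  0  -4  |   4 ]
Back-substitution:
v = (4) / -4 = -1
u = (15) / 3 = 5
t = (11 - (5)*(5) - (6)*(-1)) / -4 = 2
s = (-6 - (4)*(2) - (4)*(-1)) / -5 = 2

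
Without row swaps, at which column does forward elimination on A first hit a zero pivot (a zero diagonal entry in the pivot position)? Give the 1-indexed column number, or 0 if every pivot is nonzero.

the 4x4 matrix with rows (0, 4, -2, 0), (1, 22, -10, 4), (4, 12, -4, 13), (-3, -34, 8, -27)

first zero-pivot column = 1

Naive forward elimination:
Pivot entry (1,1) is zero but row 2 has 1 in column 1 -> naive elimination stops; a row interchange (e.g. R1 <-> R2) would be required here.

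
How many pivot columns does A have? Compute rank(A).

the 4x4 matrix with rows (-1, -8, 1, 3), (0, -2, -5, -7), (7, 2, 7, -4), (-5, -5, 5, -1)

Row reduction:
R3 <- R3 - (-7)*R1:  [   0  -54   14   17 ]
R4 <- R4 - (5)*R1:  [   0   35    0  -16 ]
R3 <- R3 - (27)*R2:  [   0    0  149  206 ]
R4 <- R4 - (-35/2)*R2:  [      0       0  -175/2  -277/2 ]
R4 <- R4 - (-175/298)*R3:  [         0          0          0  -5223/298 ]
Row echelon form:
[ -1  -8    1          3 ]
[  0  -2   -5         -7 ]
[  0   0  149        206 ]
[  0   0    0  -5223/298 ]
Nonzero rows / pivot columns: 4

rank(A) = 4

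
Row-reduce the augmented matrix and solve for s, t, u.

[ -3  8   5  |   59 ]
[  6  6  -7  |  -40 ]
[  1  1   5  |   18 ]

Forward elimination on [A|b]:
R2 <- R2 - (-2)*R1:  [  0  22   3  78 ]
R3 <- R3 - (-1/3)*R1:  [     0   11/3   20/3  113/3 ]
R3 <- R3 - (1/6)*R2:  [    0     0  37/6  74/3 ]
Row echelon form:
[ -3   8     5  |    59 ]
[  0  22     3  |    78 ]
[  0   0  37/6  |  74/3 ]
Back-substitution:
u = (74/3) / (37/6) = 4
t = (78 - (3)*(4)) / 22 = 3
s = (59 - (8)*(3) - (5)*(4)) / -3 = -5

(-5, 3, 4)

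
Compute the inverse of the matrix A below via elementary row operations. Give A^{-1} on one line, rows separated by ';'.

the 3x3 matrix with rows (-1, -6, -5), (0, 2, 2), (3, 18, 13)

Gauss-Jordan on [A | I]:
R1 <- (1/-1)*R1:  [  1   6   5  |  -1   0   0 ]
R3 <- R3 - (3)*R1:  [  0   0  -2  |   3   0   1 ]
R2 <- (1/2)*R2:  [   0    1    1  |    0  1/2    0 ]
R1 <- R1 - (6)*R2:  [  1   0  -1  |  -1  -3   0 ]
R3 <- (1/-2)*R3:  [    0     0     1  |  -3/2     0  -1/2 ]
R1 <- R1 - (-1)*R3:  [    1     0     0  |  -5/2    -3  -1/2 ]
R2 <- R2 - (1)*R3:  [   0    1    0  |  3/2  1/2  1/2 ]
Right block of [I | A^{-1}] is the inverse:
[ -5/2   -3  -1/2 ]
[  3/2  1/2   1/2 ]
[ -3/2    0  -1/2 ]

inverse = [-5/2 -3 -1/2; 3/2 1/2 1/2; -3/2 0 -1/2]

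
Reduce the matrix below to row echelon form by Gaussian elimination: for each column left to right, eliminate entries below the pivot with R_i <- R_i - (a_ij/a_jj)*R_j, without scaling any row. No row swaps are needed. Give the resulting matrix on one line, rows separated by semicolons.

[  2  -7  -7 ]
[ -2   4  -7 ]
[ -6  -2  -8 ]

Forward elimination:
R2 <- R2 - (-1)*R1:  [   0   -3  -14 ]
R3 <- R3 - (-3)*R1:  [   0  -23  -29 ]
R3 <- R3 - (23/3)*R2:  [     0      0  235/3 ]
Row echelon form:
[ 2  -7     -7 ]
[ 0  -3    -14 ]
[ 0   0  235/3 ]

REF = [2 -7 -7; 0 -3 -14; 0 0 235/3]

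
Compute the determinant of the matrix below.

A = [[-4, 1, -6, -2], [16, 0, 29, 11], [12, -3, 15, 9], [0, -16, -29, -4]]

Forward elimination:
R2 <- R2 - (-4)*R1:  [ 0  4  5  3 ]
R3 <- R3 - (-3)*R1:  [  0   0  -3   3 ]
R4 <- R4 - (-4)*R2:  [  0   0  -9   8 ]
R4 <- R4 - (3)*R3:  [  0   0   0  -1 ]
Upper-triangular form:
[ -4  1  -6  -2 ]
[  0  4   5   3 ]
[  0  0  -3   3 ]
[  0  0   0  -1 ]
det(A) = (-1)^0 * (-4) * (4) * (-3) * (-1) = -48  (0 row swaps -> sign +1)

det(A) = -48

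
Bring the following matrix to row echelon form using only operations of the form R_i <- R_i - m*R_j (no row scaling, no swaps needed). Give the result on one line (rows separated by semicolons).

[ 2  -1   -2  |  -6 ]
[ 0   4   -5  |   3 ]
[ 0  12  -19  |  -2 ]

REF = [2 -1 -2 -6; 0 4 -5 3; 0 0 -4 -11]

Forward elimination:
R3 <- R3 - (3)*R2:  [   0    0   -4  -11 ]
Row echelon form:
[ 2  -1  -2  |   -6 ]
[ 0   4  -5  |    3 ]
[ 0   0  -4  |  -11 ]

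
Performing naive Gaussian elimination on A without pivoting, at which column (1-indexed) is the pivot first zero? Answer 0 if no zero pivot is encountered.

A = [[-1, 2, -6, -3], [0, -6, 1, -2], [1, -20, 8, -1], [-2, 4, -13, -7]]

first zero-pivot column = 0

Naive forward elimination:
R3 <- R3 - (-1)*R1:  [   0  -18    2   -4 ]
R4 <- R4 - (2)*R1:  [  0   0  -1  -1 ]
R3 <- R3 - (3)*R2:  [  0   0  -1   2 ]
R4 <- R4 - (1)*R3:  [  0   0   0  -3 ]
All pivots nonzero; naive elimination completes without hitting a zero pivot.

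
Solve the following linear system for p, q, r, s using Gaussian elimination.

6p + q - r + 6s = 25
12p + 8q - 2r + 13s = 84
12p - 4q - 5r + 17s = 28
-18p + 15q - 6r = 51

(0, 5, 4, 4)

Forward elimination on [A|b]:
R2 <- R2 - (2)*R1:  [  0   6   0   1  34 ]
R3 <- R3 - (2)*R1:  [   0   -6   -3    5  -22 ]
R4 <- R4 - (-3)*R1:  [   0   18   -9   18  126 ]
R3 <- R3 - (-1)*R2:  [  0   0  -3   6  12 ]
R4 <- R4 - (3)*R2:  [  0   0  -9  15  24 ]
R4 <- R4 - (3)*R3:  [   0    0    0   -3  -12 ]
Row echelon form:
[ 6  1  -1   6  |   25 ]
[ 0  6   0   1  |   34 ]
[ 0  0  -3   6  |   12 ]
[ 0  0   0  -3  |  -12 ]
Back-substitution:
s = (-12) / -3 = 4
r = (12 - (6)*(4)) / -3 = 4
q = (34 - (1)*(4)) / 6 = 5
p = (25 - (1)*(5) - (-1)*(4) - (6)*(4)) / 6 = 0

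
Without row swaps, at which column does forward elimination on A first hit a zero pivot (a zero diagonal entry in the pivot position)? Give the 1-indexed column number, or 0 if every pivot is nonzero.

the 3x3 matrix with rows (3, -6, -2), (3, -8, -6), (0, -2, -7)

Naive forward elimination:
R2 <- R2 - (1)*R1:  [  0  -2  -4 ]
R3 <- R3 - (1)*R2:  [  0   0  -3 ]
All pivots nonzero; naive elimination completes without hitting a zero pivot.

first zero-pivot column = 0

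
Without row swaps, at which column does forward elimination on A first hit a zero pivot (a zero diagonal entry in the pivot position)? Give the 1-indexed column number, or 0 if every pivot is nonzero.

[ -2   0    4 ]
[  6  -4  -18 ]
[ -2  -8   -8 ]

first zero-pivot column = 3

Naive forward elimination:
R2 <- R2 - (-3)*R1:  [  0  -4  -6 ]
R3 <- R3 - (1)*R1:  [   0   -8  -12 ]
R3 <- R3 - (2)*R2:  [ 0  0  0 ]
Matrix at this point:
[ -2   0   4 ]
[  0  -4  -6 ]
[  0   0   0 ]
Pivot entry (3,3) in the last row is zero and there are no rows below to swap with -> zero pivot in column 3 (A is singular).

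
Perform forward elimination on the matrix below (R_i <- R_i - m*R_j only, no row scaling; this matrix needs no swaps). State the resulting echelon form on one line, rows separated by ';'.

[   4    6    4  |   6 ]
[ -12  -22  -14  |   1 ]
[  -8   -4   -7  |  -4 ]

REF = [4 6 4 6; 0 -4 -2 19; 0 0 -3 46]

Forward elimination:
R2 <- R2 - (-3)*R1:  [  0  -4  -2  19 ]
R3 <- R3 - (-2)*R1:  [ 0  8  1  8 ]
R3 <- R3 - (-2)*R2:  [  0   0  -3  46 ]
Row echelon form:
[ 4   6   4  |   6 ]
[ 0  -4  -2  |  19 ]
[ 0   0  -3  |  46 ]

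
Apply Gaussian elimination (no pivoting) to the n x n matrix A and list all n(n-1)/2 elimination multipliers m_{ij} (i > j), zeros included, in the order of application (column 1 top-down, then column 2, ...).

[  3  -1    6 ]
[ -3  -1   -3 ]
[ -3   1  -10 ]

Forward elimination:
R2 <- R2 - (-1)*R1:  [  0  -2   3 ]
R3 <- R3 - (-1)*R1:  [  0   0  -4 ]
R3: entry in column 2 is already 0 -> m_{32} = 0 (no row operation needed)
Multipliers (in order of application): m_{21} = -1, m_{31} = -1, m_{32} = 0

multipliers: -1, -1, 0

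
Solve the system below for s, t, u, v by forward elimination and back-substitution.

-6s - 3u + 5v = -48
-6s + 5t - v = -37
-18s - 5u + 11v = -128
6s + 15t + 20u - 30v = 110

Forward elimination on [A|b]:
R2 <- R2 - (1)*R1:  [  0   5   3  -6  11 ]
R3 <- R3 - (3)*R1:  [  0   0   4  -4  16 ]
R4 <- R4 - (-1)*R1:  [   0   15   17  -25   62 ]
R4 <- R4 - (3)*R2:  [  0   0   8  -7  29 ]
R4 <- R4 - (2)*R3:  [  0   0   0   1  -3 ]
Row echelon form:
[ -6  0  -3   5  |  -48 ]
[  0  5   3  -6  |   11 ]
[  0  0   4  -4  |   16 ]
[  0  0   0   1  |   -3 ]
Back-substitution:
v = (-3) / 1 = -3
u = (16 - (-4)*(-3)) / 4 = 1
t = (11 - (3)*(1) - (-6)*(-3)) / 5 = -2
s = (-48 - (-3)*(1) - (5)*(-3)) / -6 = 5

(5, -2, 1, -3)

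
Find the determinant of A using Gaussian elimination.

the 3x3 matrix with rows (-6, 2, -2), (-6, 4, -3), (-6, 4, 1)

det(A) = -48

Forward elimination:
R2 <- R2 - (1)*R1:  [  0   2  -1 ]
R3 <- R3 - (1)*R1:  [ 0  2  3 ]
R3 <- R3 - (1)*R2:  [ 0  0  4 ]
Upper-triangular form:
[ -6  2  -2 ]
[  0  2  -1 ]
[  0  0   4 ]
det(A) = (-1)^0 * (-6) * (2) * (4) = -48  (0 row swaps -> sign +1)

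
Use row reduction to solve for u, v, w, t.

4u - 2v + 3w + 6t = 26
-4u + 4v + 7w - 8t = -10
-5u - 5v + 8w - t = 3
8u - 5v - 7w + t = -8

Forward elimination on [A|b]:
R2 <- R2 - (-1)*R1:  [  0   2  10  -2  16 ]
R3 <- R3 - (-5/4)*R1:  [     0  -15/2   47/4   13/2   71/2 ]
R4 <- R4 - (2)*R1:  [   0   -1  -13  -11  -60 ]
R3 <- R3 - (-15/4)*R2:  [     0      0  197/4     -1  191/2 ]
R4 <- R4 - (-1/2)*R2:  [   0    0   -8  -12  -52 ]
R4 <- R4 - (-32/197)*R3:  [         0          0          0  -2396/197  -7188/197 ]
Row echelon form:
[ 4  -2      3          6  |         26 ]
[ 0   2     10         -2  |         16 ]
[ 0   0  197/4         -1  |      191/2 ]
[ 0   0      0  -2396/197  |  -7188/197 ]
Back-substitution:
t = (-7188/197) / (-2396/197) = 3
w = (191/2 - (-1)*(3)) / (197/4) = 2
v = (16 - (10)*(2) - (-2)*(3)) / 2 = 1
u = (26 - (-2)*(1) - (3)*(2) - (6)*(3)) / 4 = 1

(1, 1, 2, 3)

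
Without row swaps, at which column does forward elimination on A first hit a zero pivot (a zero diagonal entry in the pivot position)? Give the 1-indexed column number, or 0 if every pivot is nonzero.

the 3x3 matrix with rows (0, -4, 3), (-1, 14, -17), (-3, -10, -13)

first zero-pivot column = 1

Naive forward elimination:
Pivot entry (1,1) is zero but row 2 has -1 in column 1 -> naive elimination stops; a row interchange (e.g. R1 <-> R2) would be required here.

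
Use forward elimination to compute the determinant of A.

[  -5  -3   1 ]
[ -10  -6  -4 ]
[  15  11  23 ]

det(A) = -60

Forward elimination:
R2 <- R2 - (2)*R1:  [  0   0  -6 ]
R3 <- R3 - (-3)*R1:  [  0   2  26 ]
R2 <-> R3   (pivot in column 2 was zero)
[ -5  -3   1 ]
[  0   2  26 ]
[  0   0  -6 ]
Upper-triangular form:
[ -5  -3   1 ]
[  0   2  26 ]
[  0   0  -6 ]
det(A) = (-1)^1 * (-5) * (2) * (-6) = -60  (1 row swap -> sign -1)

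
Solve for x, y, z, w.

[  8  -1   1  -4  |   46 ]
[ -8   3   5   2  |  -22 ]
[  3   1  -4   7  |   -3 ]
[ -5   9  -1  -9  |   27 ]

Forward elimination on [A|b]:
R2 <- R2 - (-1)*R1:  [  0   2   6  -2  24 ]
R3 <- R3 - (3/8)*R1:  [     0   11/8  -35/8   17/2  -81/4 ]
R4 <- R4 - (-5/8)*R1:  [     0   67/8   -3/8  -23/2  223/4 ]
R3 <- R3 - (11/16)*R2:  [      0       0   -17/2    79/8  -147/4 ]
R4 <- R4 - (67/16)*R2:  [      0       0   -51/2   -25/8  -179/4 ]
R4 <- R4 - (3)*R3:  [      0       0       0  -131/4   131/2 ]
Row echelon form:
[ 8  -1      1      -4  |      46 ]
[ 0   2      6      -2  |      24 ]
[ 0   0  -17/2    79/8  |  -147/4 ]
[ 0   0      0  -131/4  |   131/2 ]
Back-substitution:
w = (131/2) / (-131/4) = -2
z = (-147/4 - (79/8)*(-2)) / (-17/2) = 2
y = (24 - (6)*(2) - (-2)*(-2)) / 2 = 4
x = (46 - (-1)*(4) - (1)*(2) - (-4)*(-2)) / 8 = 5

(5, 4, 2, -2)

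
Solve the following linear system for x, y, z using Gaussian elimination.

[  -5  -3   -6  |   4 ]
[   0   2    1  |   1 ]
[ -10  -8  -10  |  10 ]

(-2, 0, 1)

Forward elimination on [A|b]:
R3 <- R3 - (2)*R1:  [  0  -2   2   2 ]
R3 <- R3 - (-1)*R2:  [ 0  0  3  3 ]
Row echelon form:
[ -5  -3  -6  |  4 ]
[  0   2   1  |  1 ]
[  0   0   3  |  3 ]
Back-substitution:
z = (3) / 3 = 1
y = (1 - (1)*(1)) / 2 = 0
x = (4 - (-3)*(0) - (-6)*(1)) / -5 = -2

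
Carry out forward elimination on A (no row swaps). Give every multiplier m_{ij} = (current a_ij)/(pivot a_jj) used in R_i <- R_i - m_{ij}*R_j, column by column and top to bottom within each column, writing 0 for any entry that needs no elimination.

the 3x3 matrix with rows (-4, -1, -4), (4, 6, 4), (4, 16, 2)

multipliers: -1, -1, 3

Forward elimination:
R2 <- R2 - (-1)*R1:  [ 0  5  0 ]
R3 <- R3 - (-1)*R1:  [  0  15  -2 ]
R3 <- R3 - (3)*R2:  [  0   0  -2 ]
Multipliers (in order of application): m_{21} = -1, m_{31} = -1, m_{32} = 3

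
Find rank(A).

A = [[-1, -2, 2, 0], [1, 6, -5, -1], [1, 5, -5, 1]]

rank(A) = 3

Row reduction:
R2 <- R2 - (-1)*R1:  [  0   4  -3  -1 ]
R3 <- R3 - (-1)*R1:  [  0   3  -3   1 ]
R3 <- R3 - (3/4)*R2:  [    0     0  -3/4   7/4 ]
Row echelon form:
[ -1  -2     2    0 ]
[  0   4    -3   -1 ]
[  0   0  -3/4  7/4 ]
Nonzero rows / pivot columns: 3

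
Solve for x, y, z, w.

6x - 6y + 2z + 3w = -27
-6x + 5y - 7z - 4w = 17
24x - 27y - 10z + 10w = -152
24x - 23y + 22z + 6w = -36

Forward elimination on [A|b]:
R2 <- R2 - (-1)*R1:  [   0   -1   -5   -1  -10 ]
R3 <- R3 - (4)*R1:  [   0   -3  -18   -2  -44 ]
R4 <- R4 - (4)*R1:  [  0   1  14  -6  72 ]
R3 <- R3 - (3)*R2:  [   0    0   -3    1  -14 ]
R4 <- R4 - (-1)*R2:  [  0   0   9  -7  62 ]
R4 <- R4 - (-3)*R3:  [  0   0   0  -4  20 ]
Row echelon form:
[ 6  -6   2   3  |  -27 ]
[ 0  -1  -5  -1  |  -10 ]
[ 0   0  -3   1  |  -14 ]
[ 0   0   0  -4  |   20 ]
Back-substitution:
w = (20) / -4 = -5
z = (-14 - (1)*(-5)) / -3 = 3
y = (-10 - (-5)*(3) - (-1)*(-5)) / -1 = 0
x = (-27 - (-6)*(0) - (2)*(3) - (3)*(-5)) / 6 = -3

(-3, 0, 3, -5)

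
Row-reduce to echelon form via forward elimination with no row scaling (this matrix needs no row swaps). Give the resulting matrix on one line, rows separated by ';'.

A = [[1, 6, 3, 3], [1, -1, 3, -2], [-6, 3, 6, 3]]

REF = [1 6 3 3; 0 -7 0 -5; 0 0 24 -48/7]

Forward elimination:
R2 <- R2 - (1)*R1:  [  0  -7   0  -5 ]
R3 <- R3 - (-6)*R1:  [  0  39  24  21 ]
R3 <- R3 - (-39/7)*R2:  [     0      0     24  -48/7 ]
Row echelon form:
[ 1   6   3      3 ]
[ 0  -7   0     -5 ]
[ 0   0  24  -48/7 ]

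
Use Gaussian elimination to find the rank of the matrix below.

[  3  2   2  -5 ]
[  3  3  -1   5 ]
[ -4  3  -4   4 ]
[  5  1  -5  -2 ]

Row reduction:
R2 <- R2 - (1)*R1:  [  0   1  -3  10 ]
R3 <- R3 - (-4/3)*R1:  [    0  17/3  -4/3  -8/3 ]
R4 <- R4 - (5/3)*R1:  [     0   -7/3  -25/3   19/3 ]
R3 <- R3 - (17/3)*R2:  [      0       0    47/3  -178/3 ]
R4 <- R4 - (-7/3)*R2:  [     0      0  -46/3   89/3 ]
R4 <- R4 - (-46/47)*R3:  [        0         0         0  -1335/47 ]
Row echelon form:
[ 3  2     2        -5 ]
[ 0  1    -3        10 ]
[ 0  0  47/3    -178/3 ]
[ 0  0     0  -1335/47 ]
Nonzero rows / pivot columns: 4

rank(A) = 4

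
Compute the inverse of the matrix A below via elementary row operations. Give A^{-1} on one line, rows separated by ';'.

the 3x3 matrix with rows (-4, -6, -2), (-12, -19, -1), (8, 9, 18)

Gauss-Jordan on [A | I]:
R1 <- (1/-4)*R1:  [    1   3/2   1/2  |  -1/4     0     0 ]
R2 <- R2 - (-12)*R1:  [  0  -1   5  |  -3   1   0 ]
R3 <- R3 - (8)*R1:  [  0  -3  14  |   2   0   1 ]
R2 <- (1/-1)*R2:  [  0   1  -5  |   3  -1   0 ]
R1 <- R1 - (3/2)*R2:  [     1      0      8  |  -19/4    3/2      0 ]
R3 <- R3 - (-3)*R2:  [  0   0  -1  |  11  -3   1 ]
R3 <- (1/-1)*R3:  [   0    0    1  |  -11    3   -1 ]
R1 <- R1 - (8)*R3:  [     1      0      0  |  333/4  -45/2      8 ]
R2 <- R2 - (-5)*R3:  [   0    1    0  |  -52   14   -5 ]
Right block of [I | A^{-1}] is the inverse:
[ 333/4  -45/2   8 ]
[   -52     14  -5 ]
[   -11      3  -1 ]

inverse = [333/4 -45/2 8; -52 14 -5; -11 3 -1]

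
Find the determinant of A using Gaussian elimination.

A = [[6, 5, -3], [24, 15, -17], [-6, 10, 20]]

det(A) = -60

Forward elimination:
R2 <- R2 - (4)*R1:  [  0  -5  -5 ]
R3 <- R3 - (-1)*R1:  [  0  15  17 ]
R3 <- R3 - (-3)*R2:  [ 0  0  2 ]
Upper-triangular form:
[ 6   5  -3 ]
[ 0  -5  -5 ]
[ 0   0   2 ]
det(A) = (-1)^0 * (6) * (-5) * (2) = -60  (0 row swaps -> sign +1)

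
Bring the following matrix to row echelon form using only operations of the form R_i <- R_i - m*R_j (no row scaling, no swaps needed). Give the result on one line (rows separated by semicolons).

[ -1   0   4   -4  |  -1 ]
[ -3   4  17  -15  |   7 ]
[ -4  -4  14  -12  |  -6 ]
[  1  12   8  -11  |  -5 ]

Forward elimination:
R2 <- R2 - (3)*R1:  [  0   4   5  -3  10 ]
R3 <- R3 - (4)*R1:  [  0  -4  -2   4  -2 ]
R4 <- R4 - (-1)*R1:  [   0   12   12  -15   -6 ]
R3 <- R3 - (-1)*R2:  [ 0  0  3  1  8 ]
R4 <- R4 - (3)*R2:  [   0    0   -3   -6  -36 ]
R4 <- R4 - (-1)*R3:  [   0    0    0   -5  -28 ]
Row echelon form:
[ -1  0  4  -4  |   -1 ]
[  0  4  5  -3  |   10 ]
[  0  0  3   1  |    8 ]
[  0  0  0  -5  |  -28 ]

REF = [-1 0 4 -4 -1; 0 4 5 -3 10; 0 0 3 1 8; 0 0 0 -5 -28]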